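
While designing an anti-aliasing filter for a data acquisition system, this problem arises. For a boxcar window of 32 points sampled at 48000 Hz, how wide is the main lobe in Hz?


Main lobe width for a rectangular window:
Width = 2 * fs / N
      = 2 * 48000 / 32
      = 96000 / 32
      = 3000.0 Hz

3000.0 Hz


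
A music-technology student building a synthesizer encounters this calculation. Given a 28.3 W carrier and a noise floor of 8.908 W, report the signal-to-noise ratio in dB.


SNR in decibels:
SNR = 10 * log10(Ps / Pn)
    = 10 * log10(28.3 / 8.908)
    = 10 * log10(3.1769)
    = 10 * 0.502
    = 5.02 dB

5.02 dB


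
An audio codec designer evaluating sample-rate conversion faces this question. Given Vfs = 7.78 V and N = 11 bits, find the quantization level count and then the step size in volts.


Step 1 — number of quantization levels:
L = 2^N = 2^11 = 2048

Step 2 — LSB step size:
delta = Vfs / L
      = 7.78 / 2048
      = 0.00379883 V

Levels = 2048; step size = 0.00379883 V


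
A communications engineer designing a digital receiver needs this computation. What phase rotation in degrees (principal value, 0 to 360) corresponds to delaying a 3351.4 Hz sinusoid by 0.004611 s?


Phase shift from frequency and time delay:
phi = 360 * f * t_delay
    = 360 * 3351.4 * 0.004611
    = 5563.19 degrees
    mod 360 = 163.19 degrees

163.19 degrees


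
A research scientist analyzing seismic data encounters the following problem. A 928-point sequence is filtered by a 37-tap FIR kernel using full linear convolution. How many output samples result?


Linear convolution output length:
L = N + M - 1
  = 928 + 37 - 1
  = 964 samples

964


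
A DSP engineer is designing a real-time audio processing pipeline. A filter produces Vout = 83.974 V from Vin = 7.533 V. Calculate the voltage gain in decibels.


Voltage gain in dB:
G = 20 * log10(Vout / Vin)
  = 20 * log10(83.974 / 7.533)
  = 20 * log10(11.147484)
  = 20 * 1.047177
  = 20.94 dB

20.94 dB


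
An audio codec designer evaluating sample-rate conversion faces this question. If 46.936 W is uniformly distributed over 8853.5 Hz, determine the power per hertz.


Power spectral density:
PSD = P / BW
    = 46.936 / 8853.5
    = 0.00530141 W/Hz

0.00530141 W/Hz


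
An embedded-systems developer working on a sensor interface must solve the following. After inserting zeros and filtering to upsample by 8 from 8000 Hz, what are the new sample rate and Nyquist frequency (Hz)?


Step 1 — output sample rate after interpolation by L:
fs_out = L * fs_in = 8 * 8000 = 64000 Hz

Step 2 — Nyquist frequency of the output stream:
f_Nyq = fs_out / 2 = 64000 / 2 = 32000.0 Hz

fs_out = 64000 Hz; f_Nyquist = 32000.0 Hz


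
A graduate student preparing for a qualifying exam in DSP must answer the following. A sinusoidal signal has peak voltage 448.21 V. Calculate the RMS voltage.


RMS voltage for a sinusoidal waveform:
V_rms = V_peak / sqrt(2)
      = 448.21 / 1.414214
      = 316.932 V

316.932 V


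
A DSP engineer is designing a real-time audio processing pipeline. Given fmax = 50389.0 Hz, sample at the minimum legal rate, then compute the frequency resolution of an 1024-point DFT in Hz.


Step 1 — Nyquist sampling rate:
fs = 2 * fmax = 2 * 50389.0 = 100778.0 Hz

Step 2 — DFT bin spacing:
df = fs / N = 100778.0 / 1024 = 98.416 Hz

98.416 Hz


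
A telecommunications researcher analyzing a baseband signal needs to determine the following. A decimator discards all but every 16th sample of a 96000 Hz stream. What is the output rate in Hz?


Decimation reduces the sample rate:
fs_out = fs_in / M
       = 96000 / 16
       = 6000.0 Hz

6000.0 Hz


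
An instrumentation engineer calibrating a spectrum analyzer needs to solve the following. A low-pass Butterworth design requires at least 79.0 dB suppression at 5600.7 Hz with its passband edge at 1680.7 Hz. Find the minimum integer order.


Butterworth filter order formula:
n = log10(10^(A/10) - 1) / (2 * log10(f_stop/f_pass))
10^(79.0/10) - 1 = 79432822.4724
f_stop/f_pass = 5600.7 / 1680.7 = 3.3324
n = 7.5562 -> ceil = 8

8


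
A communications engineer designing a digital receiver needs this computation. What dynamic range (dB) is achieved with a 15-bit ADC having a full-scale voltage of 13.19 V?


Dynamic range from full-scale to LSB:
V_min = V_max / 2^bits = 13.19 / 2^15
DR = 20 * log10(V_max / V_min)
   = 20 * log10(2^15)
   = 20 * 15 * log10(2)
   = 90.31 dB

90.31 dB


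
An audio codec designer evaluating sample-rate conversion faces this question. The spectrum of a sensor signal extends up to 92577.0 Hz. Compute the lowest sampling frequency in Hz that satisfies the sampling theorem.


The Nyquist rate is twice the maximum frequency component.
fs_min = 2 * fmax
      = 2 * 92577.0
      = 185154.0 Hz

185154.0


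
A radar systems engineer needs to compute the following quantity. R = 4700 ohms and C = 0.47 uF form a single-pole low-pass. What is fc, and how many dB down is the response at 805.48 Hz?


Step 1 — cutoff frequency:
fc = 1 / (2*pi*R*C)
C = 0.47 uF = 4.7e-07 F
fc = 1 / (2*pi*4700*4.7e-07)
   = 72.0484 Hz

Step 2 — magnitude at f = 805.48 Hz:
|H(f)| = 1 / sqrt(1 + (f/fc)^2)
f/fc = 805.48 / 72.0484 = 11.179707
|H| = 1 / sqrt(1 + 124.985849) = 0.0890921
|H|_dB = 20*log10(0.0890921) = -21.0 dB

fc = 72.0484 Hz; |H(805.48 Hz)| = -21.0 dB


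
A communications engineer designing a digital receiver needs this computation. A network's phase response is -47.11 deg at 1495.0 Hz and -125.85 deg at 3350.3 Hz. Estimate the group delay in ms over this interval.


Group delay from phase difference:
tau = -d(phi)/d(omega)
d(phi) = -78.74 deg = -1.374272 rad
d(omega) = 2*pi*(3350.3 - 1495.0) = 11657.1937 rad/s
tau = -(-1.374272) / 11657.1937
    = 0.1179 ms

0.1179 ms


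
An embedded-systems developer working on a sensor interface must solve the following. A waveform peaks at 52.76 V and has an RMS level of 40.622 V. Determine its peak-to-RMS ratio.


Crest factor is the ratio of peak to RMS:
CF = V_peak / V_rms
   = 52.76 / 40.622
   = 1.2988

1.2988


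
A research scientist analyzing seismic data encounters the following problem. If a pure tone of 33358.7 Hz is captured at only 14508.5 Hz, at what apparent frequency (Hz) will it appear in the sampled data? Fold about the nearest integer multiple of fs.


Compute the nearest integer multiple of fs to the signal:
n = round(33358.7 / 14508.5) = 2
f_alias = |33358.7 - 2 * 14508.5|
        = |33358.7 - 29017.0|
        = 4341.7 Hz

4341.7


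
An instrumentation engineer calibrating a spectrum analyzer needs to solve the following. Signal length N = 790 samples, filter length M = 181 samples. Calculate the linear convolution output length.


Linear convolution output length:
L = N + M - 1
  = 790 + 181 - 1
  = 970 samples

970


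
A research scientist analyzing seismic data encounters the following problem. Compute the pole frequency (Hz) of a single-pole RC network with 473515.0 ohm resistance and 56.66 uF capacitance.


Cutoff frequency of a first-order RC filter:
fc = 1 / (2 * pi * R * C)
C = 56.66 uF = 5.666e-05 F
fc = 1 / (2 * pi * 473515.0 * 5.666e-05)
   = 1 / 168.57383992471
   = 0.005932 Hz

0.005932 Hz


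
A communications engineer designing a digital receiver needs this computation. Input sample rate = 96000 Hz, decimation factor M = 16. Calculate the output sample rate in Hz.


Decimation reduces the sample rate:
fs_out = fs_in / M
       = 96000 / 16
       = 6000.0 Hz

6000.0 Hz


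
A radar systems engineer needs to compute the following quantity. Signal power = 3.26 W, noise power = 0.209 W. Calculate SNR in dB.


SNR in decibels:
SNR = 10 * log10(Ps / Pn)
    = 10 * log10(3.26 / 0.209)
    = 10 * log10(15.5981)
    = 10 * 1.1931
    = 11.93 dB

11.93 dB


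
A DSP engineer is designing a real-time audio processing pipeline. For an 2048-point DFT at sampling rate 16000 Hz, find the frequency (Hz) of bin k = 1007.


Frequency of DFT bin k:
f_k = k * fs / N
    = 1007 * 16000 / 2048
    = 16112000 / 2048
    = 7867.188 Hz

7867.188 Hz


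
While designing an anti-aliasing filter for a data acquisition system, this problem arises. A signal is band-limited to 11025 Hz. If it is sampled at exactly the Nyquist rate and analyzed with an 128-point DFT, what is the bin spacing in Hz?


Step 1 — Nyquist sampling rate:
fs = 2 * fmax = 2 * 11025 = 22050 Hz

Step 2 — DFT bin spacing:
df = fs / N = 22050 / 128 = 172.2656 Hz

172.2656 Hz


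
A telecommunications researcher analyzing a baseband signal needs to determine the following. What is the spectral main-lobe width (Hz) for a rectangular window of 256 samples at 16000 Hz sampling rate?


Main lobe width for a rectangular window:
Width = 2 * fs / N
      = 2 * 16000 / 256
      = 32000 / 256
      = 125.0 Hz

125.0 Hz


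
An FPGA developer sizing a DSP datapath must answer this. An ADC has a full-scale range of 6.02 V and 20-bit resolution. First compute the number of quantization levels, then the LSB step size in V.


Step 1 — number of quantization levels:
L = 2^N = 2^20 = 1048576

Step 2 — LSB step size:
delta = Vfs / L
      = 6.02 / 1048576
      = 5.74e-06 V

Levels = 1048576; step size = 5.74e-06 V


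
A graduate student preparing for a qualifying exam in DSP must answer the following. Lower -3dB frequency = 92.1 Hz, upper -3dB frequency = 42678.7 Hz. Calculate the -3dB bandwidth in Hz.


Bandwidth is the difference of -3dB frequencies:
BW = f_high - f_low
   = 42678.7 - 92.1
   = 42586.6 Hz

42586.6 Hz


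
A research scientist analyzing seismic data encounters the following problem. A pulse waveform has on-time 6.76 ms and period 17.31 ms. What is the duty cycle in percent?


Duty cycle as a percentage:
DC = (t_on / T) * 100
   = (6.76 / 17.31) * 100
   = 0.390526 * 100
   = 39.05 %

39.05 %


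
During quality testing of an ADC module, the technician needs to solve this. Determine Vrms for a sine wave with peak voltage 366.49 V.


RMS voltage for a sinusoidal waveform:
V_rms = V_peak / sqrt(2)
      = 366.49 / 1.414214
      = 259.148 V

259.148 V


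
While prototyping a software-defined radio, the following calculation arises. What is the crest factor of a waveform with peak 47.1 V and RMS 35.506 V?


Crest factor is the ratio of peak to RMS:
CF = V_peak / V_rms
   = 47.1 / 35.506
   = 1.3265

1.3265


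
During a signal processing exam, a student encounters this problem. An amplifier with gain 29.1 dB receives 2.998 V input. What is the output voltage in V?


Output voltage from dB gain:
V_out = V_in * 10^(gain_dB / 20)
      = 2.998 * 10^(29.1 / 20)
      = 2.998 * 28.510183
      = 85.4735 V

85.4735 V


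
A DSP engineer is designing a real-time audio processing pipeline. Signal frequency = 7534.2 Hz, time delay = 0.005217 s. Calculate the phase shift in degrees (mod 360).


Phase shift from frequency and time delay:
phi = 360 * f * t_delay
    = 360 * 7534.2 * 0.005217
    = 14150.13 degrees
    mod 360 = 110.13 degrees

110.13 degrees


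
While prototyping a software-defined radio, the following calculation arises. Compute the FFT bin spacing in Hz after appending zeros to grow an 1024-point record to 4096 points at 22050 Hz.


Frequency resolution after zero-padding:
N_padded = 1024 * 4 = 4096
df = fs / N_padded
   = 22050 / 4096
   = 5.3833 Hz

5.3833 Hz


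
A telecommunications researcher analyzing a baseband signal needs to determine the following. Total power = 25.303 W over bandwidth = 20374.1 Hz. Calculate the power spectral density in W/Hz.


Power spectral density:
PSD = P / BW
    = 25.303 / 20374.1
    = 0.00124192 W/Hz

0.00124192 W/Hz


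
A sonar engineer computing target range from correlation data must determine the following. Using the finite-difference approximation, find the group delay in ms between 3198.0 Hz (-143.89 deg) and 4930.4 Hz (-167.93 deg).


Group delay from phase difference:
tau = -d(phi)/d(omega)
d(phi) = -24.04 deg = -0.419577 rad
d(omega) = 2*pi*(4930.4 - 3198.0) = 10884.9902 rad/s
tau = -(-0.419577) / 10884.9902
    = 0.0385 ms

0.0385 ms


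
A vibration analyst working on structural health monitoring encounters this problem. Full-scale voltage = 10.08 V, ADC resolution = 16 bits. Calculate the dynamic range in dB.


Dynamic range from full-scale to LSB:
V_min = V_max / 2^bits = 10.08 / 2^16
DR = 20 * log10(V_max / V_min)
   = 20 * log10(2^16)
   = 20 * 16 * log10(2)
   = 96.33 dB

96.33 dB


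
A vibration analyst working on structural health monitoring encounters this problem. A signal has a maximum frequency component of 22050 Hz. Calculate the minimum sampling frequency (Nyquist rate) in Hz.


The Nyquist rate is twice the maximum frequency component.
fs_min = 2 * fmax
      = 2 * 22050
      = 44100 Hz

44100


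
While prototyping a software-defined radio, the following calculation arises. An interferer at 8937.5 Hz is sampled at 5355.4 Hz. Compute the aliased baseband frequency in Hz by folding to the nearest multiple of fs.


Compute the nearest integer multiple of fs to the signal:
n = round(8937.5 / 5355.4) = 2
f_alias = |8937.5 - 2 * 5355.4|
        = |8937.5 - 10710.8|
        = 1773.3 Hz

1773.3


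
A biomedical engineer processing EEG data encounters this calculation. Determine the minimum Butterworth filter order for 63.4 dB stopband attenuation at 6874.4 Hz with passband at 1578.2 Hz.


Butterworth filter order formula:
n = log10(10^(A/10) - 1) / (2 * log10(f_stop/f_pass))
10^(63.4/10) - 1 = 2187760.6239
f_stop/f_pass = 6874.4 / 1578.2 = 4.3558
n = 4.9603 -> ceil = 5

5


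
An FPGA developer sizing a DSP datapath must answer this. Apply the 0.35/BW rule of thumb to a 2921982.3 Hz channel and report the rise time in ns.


Rise time from bandwidth relationship:
tr = 0.35 / BW
   = 0.35 / 2921982.3
   = 1.197816975e-07 s
   = 119.7817 ns

119.7817 ns


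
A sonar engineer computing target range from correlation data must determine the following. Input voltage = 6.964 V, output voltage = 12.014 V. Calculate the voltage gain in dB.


Voltage gain in dB:
G = 20 * log10(Vout / Vin)
  = 20 * log10(12.014 / 6.964)
  = 20 * log10(1.725158)
  = 20 * 0.236829
  = 4.74 dB

4.74 dB


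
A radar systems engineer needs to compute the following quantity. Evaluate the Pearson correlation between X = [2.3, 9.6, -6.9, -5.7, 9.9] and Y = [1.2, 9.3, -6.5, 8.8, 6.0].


Pearson correlation coefficient (population):
r = cov(X,Y) / (std(X) * std(Y))
Mean X = 1.84, Mean Y = 3.76
Cov(X,Y) = 22.3076
Std(X) = 7.192107, Std(Y) = 5.88102
r = 0.5274

0.5274


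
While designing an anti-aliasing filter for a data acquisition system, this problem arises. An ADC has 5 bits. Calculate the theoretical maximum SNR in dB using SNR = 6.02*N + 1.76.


Theoretical SNR for a full-scale sinusoid:
SNR = 6.02 * N + 1.76
    = 6.02 * 5 + 1.76
    = 30.1 + 1.76
    = 31.86 dB

31.86 dB


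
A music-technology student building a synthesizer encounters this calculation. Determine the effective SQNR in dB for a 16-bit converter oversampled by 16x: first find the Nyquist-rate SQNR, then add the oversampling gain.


Step 1 — baseline SQNR at Nyquist:
SQNR_base = 6.02*N + 1.76
          = 6.02*16 + 1.76
          = 98.08 dB

Step 2 — oversampling processing gain:
G = 10*log10(OSR) = 10*log10(16) = 12.04 dB

Step 3 — total:
SQNR_total = 98.08 + 12.04 = 110.12 dB

Base SQNR = 98.08 dB; oversampled SQNR = 110.12 dB


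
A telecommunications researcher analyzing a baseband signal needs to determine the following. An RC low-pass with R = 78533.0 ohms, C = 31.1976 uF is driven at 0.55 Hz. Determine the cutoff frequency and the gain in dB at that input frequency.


Step 1 — cutoff frequency:
fc = 1 / (2*pi*R*C)
C = 31.1976 uF = 3.11976e-05 F
fc = 1 / (2*pi*78533.0*3.11976e-05)
   = 0.0649601 Hz

Step 2 — magnitude at f = 0.55 Hz:
|H(f)| = 1 / sqrt(1 + (f/fc)^2)
f/fc = 0.55 / 0.0649601 = 8.466736
|H| = 1 / sqrt(1 + 71.685618) = 0.117294
|H|_dB = 20*log10(0.117294) = -18.61 dB

fc = 0.0649601 Hz; |H(0.55 Hz)| = -18.61 dB


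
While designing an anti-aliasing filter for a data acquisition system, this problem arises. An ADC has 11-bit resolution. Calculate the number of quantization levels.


Number of quantization levels = 2^N
= 2^11
= 2048

2048


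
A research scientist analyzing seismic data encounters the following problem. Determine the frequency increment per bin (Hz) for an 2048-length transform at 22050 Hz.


DFT frequency resolution:
df = fs / N
   = 22050 / 2048
   = 10.7666 Hz

10.7666 Hz


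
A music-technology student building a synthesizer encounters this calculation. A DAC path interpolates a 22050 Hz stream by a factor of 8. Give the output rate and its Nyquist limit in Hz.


Step 1 — output sample rate after interpolation by L:
fs_out = L * fs_in = 8 * 22050 = 176400 Hz

Step 2 — Nyquist frequency of the output stream:
f_Nyq = fs_out / 2 = 176400 / 2 = 88200.0 Hz

fs_out = 176400 Hz; f_Nyquist = 88200.0 Hz


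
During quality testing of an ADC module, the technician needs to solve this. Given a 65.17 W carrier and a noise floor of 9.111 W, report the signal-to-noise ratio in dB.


SNR in decibels:
SNR = 10 * log10(Ps / Pn)
    = 10 * log10(65.17 / 9.111)
    = 10 * log10(7.1529)
    = 10 * 0.8545
    = 8.54 dB

8.54 dB


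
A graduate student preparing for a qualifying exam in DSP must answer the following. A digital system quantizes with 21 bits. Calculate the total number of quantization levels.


Number of quantization levels = 2^N
= 2^21
= 2097152

2097152


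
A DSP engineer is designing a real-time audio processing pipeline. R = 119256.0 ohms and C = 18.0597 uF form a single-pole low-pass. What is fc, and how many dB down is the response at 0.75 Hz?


Step 1 — cutoff frequency:
fc = 1 / (2*pi*R*C)
C = 18.0597 uF = 1.80597e-05 F
fc = 1 / (2*pi*119256.0*1.80597e-05)
   = 0.0738974 Hz

Step 2 — magnitude at f = 0.75 Hz:
|H(f)| = 1 / sqrt(1 + (f/fc)^2)
f/fc = 0.75 / 0.0738974 = 10.149207
|H| = 1 / sqrt(1 + 103.006403) = 0.098055
|H|_dB = 20*log10(0.098055) = -20.17 dB

fc = 0.0738974 Hz; |H(0.75 Hz)| = -20.17 dB


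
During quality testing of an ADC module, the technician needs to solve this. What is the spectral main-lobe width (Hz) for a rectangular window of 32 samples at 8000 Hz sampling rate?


Main lobe width for a rectangular window:
Width = 2 * fs / N
      = 2 * 8000 / 32
      = 16000 / 32
      = 500.0 Hz

500.0 Hz


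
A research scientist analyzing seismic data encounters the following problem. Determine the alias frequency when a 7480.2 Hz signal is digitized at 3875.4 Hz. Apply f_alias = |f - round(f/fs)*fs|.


Compute the nearest integer multiple of fs to the signal:
n = round(7480.2 / 3875.4) = 2
f_alias = |7480.2 - 2 * 3875.4|
        = |7480.2 - 7750.8|
        = 270.6 Hz

270.6


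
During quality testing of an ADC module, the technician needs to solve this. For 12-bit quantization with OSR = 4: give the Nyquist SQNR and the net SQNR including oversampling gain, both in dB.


Step 1 — baseline SQNR at Nyquist:
SQNR_base = 6.02*N + 1.76
          = 6.02*12 + 1.76
          = 74.0 dB

Step 2 — oversampling processing gain:
G = 10*log10(OSR) = 10*log10(4) = 6.02 dB

Step 3 — total:
SQNR_total = 74.0 + 6.02 = 80.02 dB

Base SQNR = 74.0 dB; oversampled SQNR = 80.02 dB


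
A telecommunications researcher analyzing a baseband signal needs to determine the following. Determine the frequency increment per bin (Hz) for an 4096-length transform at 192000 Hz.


DFT frequency resolution:
df = fs / N
   = 192000 / 4096
   = 46.875 Hz

46.875 Hz


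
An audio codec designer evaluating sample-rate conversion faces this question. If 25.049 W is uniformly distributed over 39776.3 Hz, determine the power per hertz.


Power spectral density:
PSD = P / BW
    = 25.049 / 39776.3
    = 0.00062975 W/Hz

0.00062975 W/Hz


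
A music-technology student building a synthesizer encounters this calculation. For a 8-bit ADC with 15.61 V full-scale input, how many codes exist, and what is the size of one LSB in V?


Step 1 — number of quantization levels:
L = 2^N = 2^8 = 256

Step 2 — LSB step size:
delta = Vfs / L
      = 15.61 / 256
      = 0.06097656 V

Levels = 256; step size = 0.06097656 V


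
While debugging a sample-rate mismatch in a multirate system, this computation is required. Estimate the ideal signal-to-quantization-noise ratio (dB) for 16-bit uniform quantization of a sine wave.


Theoretical SNR for a full-scale sinusoid:
SNR = 6.02 * N + 1.76
    = 6.02 * 16 + 1.76
    = 96.32 + 1.76
    = 98.08 dB

98.08 dB


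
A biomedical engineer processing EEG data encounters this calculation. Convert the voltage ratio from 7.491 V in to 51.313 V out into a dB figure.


Voltage gain in dB:
G = 20 * log10(Vout / Vin)
  = 20 * log10(51.313 / 7.491)
  = 20 * log10(6.849953)
  = 20 * 0.835688
  = 16.71 dB

16.71 dB


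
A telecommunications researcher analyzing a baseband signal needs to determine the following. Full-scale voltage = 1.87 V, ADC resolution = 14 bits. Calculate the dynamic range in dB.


Dynamic range from full-scale to LSB:
V_min = V_max / 2^bits = 1.87 / 2^14
DR = 20 * log10(V_max / V_min)
   = 20 * log10(2^14)
   = 20 * 14 * log10(2)
   = 84.29 dB

84.29 dB


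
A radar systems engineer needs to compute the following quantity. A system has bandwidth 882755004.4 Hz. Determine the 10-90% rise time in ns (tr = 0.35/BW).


Rise time from bandwidth relationship:
tr = 0.35 / BW
   = 0.35 / 882755004.4
   = 3.964859992e-10 s
   = 0.3965 ns

0.3965 ns


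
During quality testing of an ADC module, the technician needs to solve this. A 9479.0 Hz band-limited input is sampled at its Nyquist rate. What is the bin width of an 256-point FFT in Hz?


Step 1 — Nyquist sampling rate:
fs = 2 * fmax = 2 * 9479.0 = 18958.0 Hz

Step 2 — DFT bin spacing:
df = fs / N = 18958.0 / 256 = 74.0547 Hz

74.0547 Hz


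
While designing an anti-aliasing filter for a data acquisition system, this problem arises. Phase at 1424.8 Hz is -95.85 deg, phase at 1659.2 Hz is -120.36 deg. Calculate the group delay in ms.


Group delay from phase difference:
tau = -d(phi)/d(omega)
d(phi) = -24.51 deg = -0.42778 rad
d(omega) = 2*pi*(1659.2 - 1424.8) = 1472.7786 rad/s
tau = -(-0.42778) / 1472.7786
    = 0.2905 ms

0.2905 ms


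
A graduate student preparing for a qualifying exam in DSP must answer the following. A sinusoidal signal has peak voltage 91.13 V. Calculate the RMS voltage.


RMS voltage for a sinusoidal waveform:
V_rms = V_peak / sqrt(2)
      = 91.13 / 1.414214
      = 64.439 V

64.439 V


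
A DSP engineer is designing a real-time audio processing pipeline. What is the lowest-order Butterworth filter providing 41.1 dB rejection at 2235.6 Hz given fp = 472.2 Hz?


Butterworth filter order formula:
n = log10(10^(A/10) - 1) / (2 * log10(f_stop/f_pass))
10^(41.1/10) - 1 = 12881.4955
f_stop/f_pass = 2235.6 / 472.2 = 4.7344
n = 3.0432 -> ceil = 4

4


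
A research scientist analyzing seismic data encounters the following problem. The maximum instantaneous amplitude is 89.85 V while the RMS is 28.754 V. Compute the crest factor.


Crest factor is the ratio of peak to RMS:
CF = V_peak / V_rms
   = 89.85 / 28.754
   = 3.1248

3.1248


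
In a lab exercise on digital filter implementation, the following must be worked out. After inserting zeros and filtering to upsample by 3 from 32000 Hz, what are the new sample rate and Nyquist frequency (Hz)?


Step 1 — output sample rate after interpolation by L:
fs_out = L * fs_in = 3 * 32000 = 96000 Hz

Step 2 — Nyquist frequency of the output stream:
f_Nyq = fs_out / 2 = 96000 / 2 = 48000.0 Hz

fs_out = 96000 Hz; f_Nyquist = 48000.0 Hz


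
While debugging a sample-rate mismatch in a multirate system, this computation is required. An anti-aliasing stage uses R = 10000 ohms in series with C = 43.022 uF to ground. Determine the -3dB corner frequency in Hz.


Cutoff frequency of a first-order RC filter:
fc = 1 / (2 * pi * R * C)
C = 43.022 uF = 4.3022e-05 F
fc = 1 / (2 * pi * 10000 * 4.3022e-05)
   = 1 / 2.7031519828548
   = 0.369939 Hz

0.369939 Hz


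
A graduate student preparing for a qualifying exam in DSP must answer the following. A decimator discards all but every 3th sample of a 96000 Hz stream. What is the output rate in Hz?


Decimation reduces the sample rate:
fs_out = fs_in / M
       = 96000 / 3
       = 32000.0 Hz

32000.0 Hz


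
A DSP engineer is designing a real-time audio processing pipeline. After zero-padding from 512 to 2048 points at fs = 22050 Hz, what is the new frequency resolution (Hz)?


Frequency resolution after zero-padding:
N_padded = 512 * 4 = 2048
df = fs / N_padded
   = 22050 / 2048
   = 10.7666 Hz

10.7666 Hz


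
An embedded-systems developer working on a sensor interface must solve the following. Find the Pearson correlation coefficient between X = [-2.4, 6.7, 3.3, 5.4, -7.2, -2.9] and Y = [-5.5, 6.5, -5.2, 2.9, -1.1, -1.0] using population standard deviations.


Pearson correlation coefficient (population):
r = cov(X,Y) / (std(X) * std(Y))
Mean X = 0.4833, Mean Y = -0.5667
Cov(X,Y) = 11.285556
Std(X) = 4.992467, Std(Y) = 4.247221
r = 0.5322

0.5322


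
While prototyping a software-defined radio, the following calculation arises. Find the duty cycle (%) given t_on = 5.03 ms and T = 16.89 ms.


Duty cycle as a percentage:
DC = (t_on / T) * 100
   = (5.03 / 16.89) * 100
   = 0.297809 * 100
   = 29.78 %

29.78 %


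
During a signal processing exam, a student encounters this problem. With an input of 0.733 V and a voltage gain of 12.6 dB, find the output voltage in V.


Output voltage from dB gain:
V_out = V_in * 10^(gain_dB / 20)
      = 0.733 * 10^(12.6 / 20)
      = 0.733 * 4.265795
      = 3.1268 V

3.1268 V


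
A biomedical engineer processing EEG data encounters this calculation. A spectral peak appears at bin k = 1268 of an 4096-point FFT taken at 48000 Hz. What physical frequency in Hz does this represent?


Frequency of DFT bin k:
f_k = k * fs / N
    = 1268 * 48000 / 4096
    = 60864000 / 4096
    = 14859.375 Hz

14859.375 Hz


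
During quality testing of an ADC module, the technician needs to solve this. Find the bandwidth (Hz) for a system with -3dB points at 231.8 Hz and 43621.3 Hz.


Bandwidth is the difference of -3dB frequencies:
BW = f_high - f_low
   = 43621.3 - 231.8
   = 43389.5 Hz

43389.5 Hz


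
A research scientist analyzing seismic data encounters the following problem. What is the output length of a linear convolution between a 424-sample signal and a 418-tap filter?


Linear convolution output length:
L = N + M - 1
  = 424 + 418 - 1
  = 841 samples

841


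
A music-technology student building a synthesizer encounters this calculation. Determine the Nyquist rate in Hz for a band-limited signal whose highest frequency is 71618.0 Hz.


The Nyquist rate is twice the maximum frequency component.
fs_min = 2 * fmax
      = 2 * 71618.0
      = 143236.0 Hz

143236.0


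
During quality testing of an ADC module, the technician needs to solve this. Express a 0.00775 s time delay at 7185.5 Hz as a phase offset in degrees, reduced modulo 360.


Phase shift from frequency and time delay:
phi = 360 * f * t_delay
    = 360 * 7185.5 * 0.00775
    = 20047.54 degrees
    mod 360 = 247.54 degrees

247.54 degrees


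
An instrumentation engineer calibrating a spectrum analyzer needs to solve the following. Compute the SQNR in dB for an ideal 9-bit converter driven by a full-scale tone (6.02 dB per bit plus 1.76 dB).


Theoretical SNR for a full-scale sinusoid:
SNR = 6.02 * N + 1.76
    = 6.02 * 9 + 1.76
    = 54.18 + 1.76
    = 55.94 dB

55.94 dB


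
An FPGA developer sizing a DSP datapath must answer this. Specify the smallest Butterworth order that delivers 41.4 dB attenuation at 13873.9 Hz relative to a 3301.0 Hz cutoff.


Butterworth filter order formula:
n = log10(10^(A/10) - 1) / (2 * log10(f_stop/f_pass))
10^(41.4/10) - 1 = 13802.8426
f_stop/f_pass = 13873.9 / 3301.0 = 4.2029
n = 3.3197 -> ceil = 4

4


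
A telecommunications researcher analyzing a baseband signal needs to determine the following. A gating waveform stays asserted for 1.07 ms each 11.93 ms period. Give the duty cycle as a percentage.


Duty cycle as a percentage:
DC = (t_on / T) * 100
   = (1.07 / 11.93) * 100
   = 0.08969 * 100
   = 8.97 %

8.97 %


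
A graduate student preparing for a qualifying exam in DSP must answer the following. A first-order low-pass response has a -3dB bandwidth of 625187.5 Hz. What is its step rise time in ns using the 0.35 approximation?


Rise time from bandwidth relationship:
tr = 0.35 / BW
   = 0.35 / 625187.5
   = 5.598320504e-07 s
   = 559.8321 ns

559.8321 ns


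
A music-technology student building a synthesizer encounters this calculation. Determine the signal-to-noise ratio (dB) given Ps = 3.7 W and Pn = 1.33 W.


SNR in decibels:
SNR = 10 * log10(Ps / Pn)
    = 10 * log10(3.7 / 1.33)
    = 10 * log10(2.782)
    = 10 * 0.4444
    = 4.44 dB

4.44 dB


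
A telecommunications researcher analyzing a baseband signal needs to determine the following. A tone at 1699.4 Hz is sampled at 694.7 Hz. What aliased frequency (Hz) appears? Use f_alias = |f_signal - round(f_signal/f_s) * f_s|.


Compute the nearest integer multiple of fs to the signal:
n = round(1699.4 / 694.7) = 2
f_alias = |1699.4 - 2 * 694.7|
        = |1699.4 - 1389.4|
        = 310.0 Hz

310.0


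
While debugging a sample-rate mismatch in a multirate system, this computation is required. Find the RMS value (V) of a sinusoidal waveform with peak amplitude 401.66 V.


RMS voltage for a sinusoidal waveform:
V_rms = V_peak / sqrt(2)
      = 401.66 / 1.414214
      = 284.017 V

284.017 V


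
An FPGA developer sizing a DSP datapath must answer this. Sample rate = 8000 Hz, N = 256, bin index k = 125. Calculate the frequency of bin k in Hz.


Frequency of DFT bin k:
f_k = k * fs / N
    = 125 * 8000 / 256
    = 1000000 / 256
    = 3906.25 Hz

3906.25 Hz


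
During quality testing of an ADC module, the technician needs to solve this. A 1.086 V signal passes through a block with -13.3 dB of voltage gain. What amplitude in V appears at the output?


Output voltage from dB gain:
V_out = V_in * 10^(gain_dB / 20)
      = 1.086 * 10^(-13.3 / 20)
      = 1.086 * 0.216272
      = 0.2349 V

0.2349 V


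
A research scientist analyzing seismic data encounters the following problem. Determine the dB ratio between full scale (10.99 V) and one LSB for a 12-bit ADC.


Dynamic range from full-scale to LSB:
V_min = V_max / 2^bits = 10.99 / 2^12
DR = 20 * log10(V_max / V_min)
   = 20 * log10(2^12)
   = 20 * 12 * log10(2)
   = 72.25 dB

72.25 dB


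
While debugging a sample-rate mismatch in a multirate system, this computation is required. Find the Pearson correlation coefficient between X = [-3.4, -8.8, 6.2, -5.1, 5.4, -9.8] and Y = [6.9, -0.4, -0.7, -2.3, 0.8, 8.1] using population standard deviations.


Pearson correlation coefficient (population):
r = cov(X,Y) / (std(X) * std(Y))
Mean X = -2.5833, Mean Y = 2.0667
Cov(X,Y) = -9.262778
Std(X) = 6.306192, Std(Y) = 3.961762
r = -0.3708

-0.3708


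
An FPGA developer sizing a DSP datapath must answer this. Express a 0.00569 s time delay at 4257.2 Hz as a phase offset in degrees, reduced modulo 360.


Phase shift from frequency and time delay:
phi = 360 * f * t_delay
    = 360 * 4257.2 * 0.00569
    = 8720.45 degrees
    mod 360 = 80.45 degrees

80.45 degrees


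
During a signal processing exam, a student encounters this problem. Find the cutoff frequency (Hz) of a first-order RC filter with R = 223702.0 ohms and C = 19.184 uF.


Cutoff frequency of a first-order RC filter:
fc = 1 / (2 * pi * R * C)
C = 19.184 uF = 1.9184e-05 F
fc = 1 / (2 * pi * 223702.0 * 1.9184e-05)
   = 1 / 26.964284518151
   = 0.037086 Hz

0.037086 Hz


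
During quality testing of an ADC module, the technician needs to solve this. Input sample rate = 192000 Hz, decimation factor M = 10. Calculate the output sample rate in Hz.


Decimation reduces the sample rate:
fs_out = fs_in / M
       = 192000 / 10
       = 19200.0 Hz

19200.0 Hz


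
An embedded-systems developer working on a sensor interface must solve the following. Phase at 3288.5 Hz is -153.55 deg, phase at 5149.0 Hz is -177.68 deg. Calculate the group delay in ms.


Group delay from phase difference:
tau = -d(phi)/d(omega)
d(phi) = -24.13 deg = -0.421148 rad
d(omega) = 2*pi*(5149.0 - 3288.5) = 11689.8663 rad/s
tau = -(-0.421148) / 11689.8663
    = 0.036 ms

0.036 ms


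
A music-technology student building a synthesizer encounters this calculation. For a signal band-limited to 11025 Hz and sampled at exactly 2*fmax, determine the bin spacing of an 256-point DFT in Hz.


Step 1 — Nyquist sampling rate:
fs = 2 * fmax = 2 * 11025 = 22050 Hz

Step 2 — DFT bin spacing:
df = fs / N = 22050 / 256 = 86.1328 Hz

86.1328 Hz


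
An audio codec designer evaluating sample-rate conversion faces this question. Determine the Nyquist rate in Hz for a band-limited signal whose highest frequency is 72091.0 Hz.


The Nyquist rate is twice the maximum frequency component.
fs_min = 2 * fmax
      = 2 * 72091.0
      = 144182.0 Hz

144182.0


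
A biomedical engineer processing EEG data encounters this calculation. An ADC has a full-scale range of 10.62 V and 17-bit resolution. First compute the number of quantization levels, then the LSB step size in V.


Step 1 — number of quantization levels:
L = 2^N = 2^17 = 131072

Step 2 — LSB step size:
delta = Vfs / L
      = 10.62 / 131072
      = 8.102e-05 V

Levels = 131072; step size = 8.102e-05 V


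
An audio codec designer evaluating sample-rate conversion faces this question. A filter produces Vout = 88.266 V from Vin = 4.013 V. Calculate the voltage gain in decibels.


Voltage gain in dB:
G = 20 * log10(Vout / Vin)
  = 20 * log10(88.266 / 4.013)
  = 20 * log10(21.995016)
  = 20 * 1.342324
  = 26.85 dB

26.85 dB


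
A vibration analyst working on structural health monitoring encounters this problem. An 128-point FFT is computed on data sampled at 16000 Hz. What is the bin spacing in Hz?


DFT frequency resolution:
df = fs / N
   = 16000 / 128
   = 125.0 Hz

125.0 Hz


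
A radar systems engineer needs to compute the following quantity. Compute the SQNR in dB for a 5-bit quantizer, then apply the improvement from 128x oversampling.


Step 1 — baseline SQNR at Nyquist:
SQNR_base = 6.02*N + 1.76
          = 6.02*5 + 1.76
          = 31.86 dB

Step 2 — oversampling processing gain:
G = 10*log10(OSR) = 10*log10(128) = 21.07 dB

Step 3 — total:
SQNR_total = 31.86 + 21.07 = 52.93 dB

Base SQNR = 31.86 dB; oversampled SQNR = 52.93 dB


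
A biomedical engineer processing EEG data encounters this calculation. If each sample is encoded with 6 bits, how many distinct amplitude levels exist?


Number of quantization levels = 2^N
= 2^6
= 64

64


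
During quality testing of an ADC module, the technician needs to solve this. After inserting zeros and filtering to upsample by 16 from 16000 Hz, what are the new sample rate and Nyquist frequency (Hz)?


Step 1 — output sample rate after interpolation by L:
fs_out = L * fs_in = 16 * 16000 = 256000 Hz

Step 2 — Nyquist frequency of the output stream:
f_Nyq = fs_out / 2 = 256000 / 2 = 128000.0 Hz

fs_out = 256000 Hz; f_Nyquist = 128000.0 Hz


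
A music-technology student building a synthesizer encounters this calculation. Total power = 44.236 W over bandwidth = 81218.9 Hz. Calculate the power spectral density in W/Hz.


Power spectral density:
PSD = P / BW
    = 44.236 / 81218.9
    = 0.00054465 W/Hz

0.00054465 W/Hz


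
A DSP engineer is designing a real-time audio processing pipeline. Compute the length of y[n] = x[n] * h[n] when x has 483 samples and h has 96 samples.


Linear convolution output length:
L = N + M - 1
  = 483 + 96 - 1
  = 578 samples

578


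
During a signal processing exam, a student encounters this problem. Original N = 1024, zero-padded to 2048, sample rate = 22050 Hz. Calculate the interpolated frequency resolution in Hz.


Frequency resolution after zero-padding:
N_padded = 1024 * 2 = 2048
df = fs / N_padded
   = 22050 / 2048
   = 10.7666 Hz

10.7666 Hz


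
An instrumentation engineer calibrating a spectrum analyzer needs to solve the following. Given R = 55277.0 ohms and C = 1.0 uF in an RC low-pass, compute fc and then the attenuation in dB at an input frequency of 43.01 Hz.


Step 1 — cutoff frequency:
fc = 1 / (2*pi*R*C)
C = 1.0 uF = 1e-06 F
fc = 1 / (2*pi*55277.0*1e-06)
   = 2.87923 Hz

Step 2 — magnitude at f = 43.01 Hz:
|H(f)| = 1 / sqrt(1 + (f/fc)^2)
f/fc = 43.01 / 2.87923 = 14.938022
|H| = 1 / sqrt(1 + 223.144501) = 0.0667938
|H|_dB = 20*log10(0.0667938) = -23.51 dB

fc = 2.87923 Hz; |H(43.01 Hz)| = -23.51 dB


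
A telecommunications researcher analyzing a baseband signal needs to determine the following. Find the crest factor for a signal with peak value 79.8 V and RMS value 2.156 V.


Crest factor is the ratio of peak to RMS:
CF = V_peak / V_rms
   = 79.8 / 2.156
   = 37.013

37.013


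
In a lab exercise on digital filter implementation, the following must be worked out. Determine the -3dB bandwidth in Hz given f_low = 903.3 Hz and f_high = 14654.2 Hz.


Bandwidth is the difference of -3dB frequencies:
BW = f_high - f_low
   = 14654.2 - 903.3
   = 13750.9 Hz

13750.9 Hz


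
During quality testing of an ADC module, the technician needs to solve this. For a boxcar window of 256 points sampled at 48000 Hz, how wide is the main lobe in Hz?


Main lobe width for a rectangular window:
Width = 2 * fs / N
      = 2 * 48000 / 256
      = 96000 / 256
      = 375.0 Hz

375.0 Hz


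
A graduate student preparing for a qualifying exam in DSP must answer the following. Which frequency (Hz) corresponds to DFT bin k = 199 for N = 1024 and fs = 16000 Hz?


Frequency of DFT bin k:
f_k = k * fs / N
    = 199 * 16000 / 1024
    = 3184000 / 1024
    = 3109.375 Hz

3109.375 Hz


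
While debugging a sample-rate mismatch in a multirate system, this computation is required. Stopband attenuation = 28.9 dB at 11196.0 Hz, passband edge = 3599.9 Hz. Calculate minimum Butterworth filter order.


Butterworth filter order formula:
n = log10(10^(A/10) - 1) / (2 * log10(f_stop/f_pass))
10^(28.9/10) - 1 = 775.2471
f_stop/f_pass = 11196.0 / 3599.9 = 3.1101
n = 2.9318 -> ceil = 3

3


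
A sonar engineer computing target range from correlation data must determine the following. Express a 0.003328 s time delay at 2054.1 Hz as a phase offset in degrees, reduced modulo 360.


Phase shift from frequency and time delay:
phi = 360 * f * t_delay
    = 360 * 2054.1 * 0.003328
    = 2460.98 degrees
    mod 360 = 300.98 degrees

300.98 degrees


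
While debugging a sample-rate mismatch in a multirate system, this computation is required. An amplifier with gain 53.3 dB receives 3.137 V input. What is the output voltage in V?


Output voltage from dB gain:
V_out = V_in * 10^(gain_dB / 20)
      = 3.137 * 10^(53.3 / 20)
      = 3.137 * 462.381021
      = 1450.4893 V

1450.4893 V


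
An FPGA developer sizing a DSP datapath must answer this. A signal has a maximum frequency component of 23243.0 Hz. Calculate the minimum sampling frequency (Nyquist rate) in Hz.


The Nyquist rate is twice the maximum frequency component.
fs_min = 2 * fmax
      = 2 * 23243.0
      = 46486.0 Hz

46486.0


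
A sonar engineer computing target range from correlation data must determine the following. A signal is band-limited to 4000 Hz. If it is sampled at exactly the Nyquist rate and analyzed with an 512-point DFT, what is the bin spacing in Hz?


Step 1 — Nyquist sampling rate:
fs = 2 * fmax = 2 * 4000 = 8000 Hz

Step 2 — DFT bin spacing:
df = fs / N = 8000 / 512 = 15.625 Hz

15.625 Hz
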